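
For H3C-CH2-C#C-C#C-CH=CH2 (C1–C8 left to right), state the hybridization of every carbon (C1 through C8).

C1 sp3, C2 sp3, C3 sp, C4 sp, C5 sp, C6 sp, C7 sp2, C8 sp2

C1 (4 σ bonds) has steric number 4: sp3.
C2 is sp3: 4 σ bonds, 4 electron-density regions.
C3 carries 2 σ bonds, plus two π bonds, giving a steric number of 2, so it is sp.
C4 has 2 σ bonds, plus two π bonds: steric number 2 → sp.
C5: 2 σ bonds, plus two π bonds; 2 regions of electron density → sp.
C6: 2 σ bonds, plus two π bonds — 2 electron domains, sp.
C7 is sp2: 3 σ bonds, plus one π bond, 3 electron-density regions.
C8 has 3 σ bonds, plus one π bond: steric number 3 → sp2.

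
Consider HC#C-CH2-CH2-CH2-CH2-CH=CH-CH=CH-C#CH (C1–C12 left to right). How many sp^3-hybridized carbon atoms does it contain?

C1: sp
C2: sp
C3: sp3 ✓
C4: sp3 ✓
C5: sp3 ✓
C6: sp3 ✓
C7: sp2
C8: sp2
C9: sp2
C10: sp2
C11: sp
C12: sp
C3, C4, C5, C6 → 4 sp3 carbons.

4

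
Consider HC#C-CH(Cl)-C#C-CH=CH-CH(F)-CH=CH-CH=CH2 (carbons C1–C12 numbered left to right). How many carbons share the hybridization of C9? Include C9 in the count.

6

C9 is sp2 (one π bond).
C1: sp
C2: sp
C3: sp3
C4: sp
C5: sp
C6: sp2 ✓
C7: sp2 ✓
C8: sp3
C9: sp2 ✓
C10: sp2 ✓
C11: sp2 ✓
C12: sp2 ✓
6 carbons are sp2.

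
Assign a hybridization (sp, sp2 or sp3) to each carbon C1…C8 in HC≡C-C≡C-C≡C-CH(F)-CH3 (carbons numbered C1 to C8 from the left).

C1 sp, C2 sp, C3 sp, C4 sp, C5 sp, C6 sp, C7 sp3, C8 sp3

C1: 2 σ bonds, plus two π bonds — 2 electron domains, sp.
C2 carries 2 σ bonds, plus two π bonds, giving a steric number of 2, so it is sp.
C3 (2 σ bonds, plus two π bonds) has steric number 2: sp.
C4 (2 σ bonds, plus two π bonds) has steric number 2: sp.
C5 has 2 σ bonds, plus two π bonds: steric number 2 → sp.
C6: 2 σ bonds, plus two π bonds — 2 electron domains, sp.
C7: 4 σ bonds — 4 electron domains, sp3.
C8 is sp3: 4 σ bonds, 4 electron-density regions.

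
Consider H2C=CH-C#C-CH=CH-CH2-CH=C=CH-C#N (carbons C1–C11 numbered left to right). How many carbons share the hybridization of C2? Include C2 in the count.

C2 is sp2 (one π bond).
C1: sp2 ✓
C2: sp2 ✓
C3: sp
C4: sp
C5: sp2 ✓
C6: sp2 ✓
C7: sp3
C8: sp2 ✓
C9: sp
C10: sp2 ✓
C11: sp
6 carbons are sp2.

6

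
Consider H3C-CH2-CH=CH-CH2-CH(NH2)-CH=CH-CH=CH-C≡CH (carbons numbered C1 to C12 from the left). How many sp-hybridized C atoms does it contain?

C1: sp3
C2: sp3
C3: sp2
C4: sp2
C5: sp3
C6: sp3
C7: sp2
C8: sp2
C9: sp2
C10: sp2
C11: sp ✓
C12: sp ✓
C11, C12 → 2 sp carbons.

2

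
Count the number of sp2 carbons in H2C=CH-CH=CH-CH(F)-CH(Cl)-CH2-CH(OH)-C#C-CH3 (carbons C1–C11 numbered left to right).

4

C1: sp2 ✓
C2: sp2 ✓
C3: sp2 ✓
C4: sp2 ✓
C5: sp3
C6: sp3
C7: sp3
C8: sp3
C9: sp
C10: sp
C11: sp3
C1, C2, C3, C4 → 4 sp2 carbons.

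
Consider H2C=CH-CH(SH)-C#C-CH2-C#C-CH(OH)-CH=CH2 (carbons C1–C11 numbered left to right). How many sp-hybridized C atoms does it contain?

4

C1: sp2
C2: sp2
C3: sp3
C4: sp ✓
C5: sp ✓
C6: sp3
C7: sp ✓
C8: sp ✓
C9: sp3
C10: sp2
C11: sp2
C4, C5, C7, C8 → 4 sp carbons.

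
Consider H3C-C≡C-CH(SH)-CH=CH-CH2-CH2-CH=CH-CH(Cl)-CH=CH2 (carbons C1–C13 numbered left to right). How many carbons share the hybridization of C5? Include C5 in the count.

C5 is sp2 (one π bond).
C1: sp3
C2: sp
C3: sp
C4: sp3
C5: sp2 ✓
C6: sp2 ✓
C7: sp3
C8: sp3
C9: sp2 ✓
C10: sp2 ✓
C11: sp3
C12: sp2 ✓
C13: sp2 ✓
6 carbons are sp2.

6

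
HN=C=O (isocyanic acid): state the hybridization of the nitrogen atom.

sp²

The nitrogen atom: 2 σ bonds and 1 lone pair, plus one π bond; 3 regions of electron density → sp2.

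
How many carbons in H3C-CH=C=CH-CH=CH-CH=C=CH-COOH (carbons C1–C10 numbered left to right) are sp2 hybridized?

C1: sp3
C2: sp2 ✓
C3: sp
C4: sp2 ✓
C5: sp2 ✓
C6: sp2 ✓
C7: sp2 ✓
C8: sp
C9: sp2 ✓
C10: sp2 ✓
C2, C4, C5, C6, C7, C9, C10 → 7 sp2 carbons.

7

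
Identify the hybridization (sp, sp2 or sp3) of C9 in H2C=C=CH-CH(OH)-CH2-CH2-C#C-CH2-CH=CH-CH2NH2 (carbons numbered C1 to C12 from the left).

C9: 4 σ bonds — 4 electron domains, sp3.

sp^3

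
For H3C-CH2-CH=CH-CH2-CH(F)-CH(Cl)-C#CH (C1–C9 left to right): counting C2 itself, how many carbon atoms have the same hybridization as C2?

C2 is sp3 (only σ bonds).
C1: sp3 ✓
C2: sp3 ✓
C3: sp2
C4: sp2
C5: sp3 ✓
C6: sp3 ✓
C7: sp3 ✓
C8: sp
C9: sp
5 carbons are sp3.

5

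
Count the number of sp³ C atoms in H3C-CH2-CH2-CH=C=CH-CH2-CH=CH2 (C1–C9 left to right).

4

C1: sp3 ✓
C2: sp3 ✓
C3: sp3 ✓
C4: sp2
C5: sp
C6: sp2
C7: sp3 ✓
C8: sp2
C9: sp2
C1, C2, C3, C7 → 4 sp3 carbons.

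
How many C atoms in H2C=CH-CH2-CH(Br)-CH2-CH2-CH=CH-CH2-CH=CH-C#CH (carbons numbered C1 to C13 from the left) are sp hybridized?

2

C1: sp2
C2: sp2
C3: sp3
C4: sp3
C5: sp3
C6: sp3
C7: sp2
C8: sp2
C9: sp3
C10: sp2
C11: sp2
C12: sp ✓
C13: sp ✓
C12, C13 → 2 sp carbons.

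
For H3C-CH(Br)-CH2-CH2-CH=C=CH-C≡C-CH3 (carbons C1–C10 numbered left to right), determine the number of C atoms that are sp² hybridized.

2

C1: sp3
C2: sp3
C3: sp3
C4: sp3
C5: sp2 ✓
C6: sp
C7: sp2 ✓
C8: sp
C9: sp
C10: sp3
C5, C7 → 2 sp2 carbons.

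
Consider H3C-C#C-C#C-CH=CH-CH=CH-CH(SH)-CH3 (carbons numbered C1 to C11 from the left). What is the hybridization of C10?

sp³

C10 has 4 σ bonds: steric number 4 → sp3.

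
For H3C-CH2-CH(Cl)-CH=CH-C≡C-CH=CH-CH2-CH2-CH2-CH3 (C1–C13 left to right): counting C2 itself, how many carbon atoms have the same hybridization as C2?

7

C2 is sp3 (only σ bonds).
C1: sp3 ✓
C2: sp3 ✓
C3: sp3 ✓
C4: sp2
C5: sp2
C6: sp
C7: sp
C8: sp2
C9: sp2
C10: sp3 ✓
C11: sp3 ✓
C12: sp3 ✓
C13: sp3 ✓
7 carbons are sp3.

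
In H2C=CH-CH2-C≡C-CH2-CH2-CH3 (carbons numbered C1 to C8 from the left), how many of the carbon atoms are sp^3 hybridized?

4

C1: sp2
C2: sp2
C3: sp3 ✓
C4: sp
C5: sp
C6: sp3 ✓
C7: sp3 ✓
C8: sp3 ✓
C3, C6, C7, C8 → 4 sp3 carbons.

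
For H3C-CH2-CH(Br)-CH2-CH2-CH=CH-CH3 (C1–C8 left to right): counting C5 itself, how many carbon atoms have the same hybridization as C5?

C5 is sp3 (only σ bonds).
C1: sp3 ✓
C2: sp3 ✓
C3: sp3 ✓
C4: sp3 ✓
C5: sp3 ✓
C6: sp2
C7: sp2
C8: sp3 ✓
6 carbons are sp3.

6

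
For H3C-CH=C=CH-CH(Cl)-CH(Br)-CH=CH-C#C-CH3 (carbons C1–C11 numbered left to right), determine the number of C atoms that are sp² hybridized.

4

C1: sp3
C2: sp2 ✓
C3: sp
C4: sp2 ✓
C5: sp3
C6: sp3
C7: sp2 ✓
C8: sp2 ✓
C9: sp
C10: sp
C11: sp3
C2, C4, C7, C8 → 4 sp2 carbons.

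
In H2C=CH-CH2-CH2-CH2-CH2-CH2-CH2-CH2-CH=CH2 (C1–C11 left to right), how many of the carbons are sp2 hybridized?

4

C1: sp2 ✓
C2: sp2 ✓
C3: sp3
C4: sp3
C5: sp3
C6: sp3
C7: sp3
C8: sp3
C9: sp3
C10: sp2 ✓
C11: sp2 ✓
C1, C2, C10, C11 → 4 sp2 carbons.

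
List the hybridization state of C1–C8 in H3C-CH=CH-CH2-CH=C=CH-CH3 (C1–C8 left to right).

C1 sp3, C2 sp2, C3 sp2, C4 sp3, C5 sp2, C6 sp, C7 sp2, C8 sp3

C1 carries 4 σ bonds, giving a steric number of 4, so it is sp3.
C2 is sp2: 3 σ bonds, plus one π bond, 3 electron-density regions.
C3 (3 σ bonds, plus one π bond) has steric number 3: sp2.
C4: 4 σ bonds; 4 regions of electron density → sp3.
C5: 3 σ bonds, plus one π bond — 3 electron domains, sp2.
C6 — 2 σ bonds, plus two π bonds. Steric number 2, so sp.
C7 carries 3 σ bonds, plus one π bond, giving a steric number of 3, so it is sp2.
C8: 4 σ bonds — 4 electron domains, sp3.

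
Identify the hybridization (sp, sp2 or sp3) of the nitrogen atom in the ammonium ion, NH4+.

Four σ bonds, no lone pair → sp3, tetrahedral.

sp³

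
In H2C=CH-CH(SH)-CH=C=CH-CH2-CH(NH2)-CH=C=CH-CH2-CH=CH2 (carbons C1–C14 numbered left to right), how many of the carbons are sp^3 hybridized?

C1: sp2
C2: sp2
C3: sp3 ✓
C4: sp2
C5: sp
C6: sp2
C7: sp3 ✓
C8: sp3 ✓
C9: sp2
C10: sp
C11: sp2
C12: sp3 ✓
C13: sp2
C14: sp2
C3, C7, C8, C12 → 4 sp3 carbons.

4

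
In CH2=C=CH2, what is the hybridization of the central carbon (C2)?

sp

Two σ bonds and two π bonds (one to each neighbour) → sp.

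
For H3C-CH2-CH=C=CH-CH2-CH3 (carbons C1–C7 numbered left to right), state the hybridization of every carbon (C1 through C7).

C1 is sp3: 4 σ bonds, 4 electron-density regions.
C2 is sp3: 4 σ bonds, 4 electron-density regions.
C3 is sp2: 3 σ bonds, plus one π bond, 3 electron-density regions.
C4 — 2 σ bonds, plus two π bonds. Steric number 2, so sp.
C5 (3 σ bonds, plus one π bond) has steric number 3: sp2.
C6: 4 σ bonds — 4 electron domains, sp3.
C7 is sp3: 4 σ bonds, 4 electron-density regions.

C1 sp3, C2 sp3, C3 sp2, C4 sp, C5 sp2, C6 sp3, C7 sp3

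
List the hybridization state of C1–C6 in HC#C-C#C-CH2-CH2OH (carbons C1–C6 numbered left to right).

C1 sp, C2 sp, C3 sp, C4 sp, C5 sp3, C6 sp3

C1: 2 σ bonds, plus two π bonds; 2 regions of electron density → sp.
C2 — 2 σ bonds, plus two π bonds. Steric number 2, so sp.
C3 is sp: 2 σ bonds, plus two π bonds, 2 electron-density regions.
C4 — 2 σ bonds, plus two π bonds. Steric number 2, so sp.
C5 carries 4 σ bonds, giving a steric number of 4, so it is sp3.
C6: 4 σ bonds — 4 electron domains, sp3.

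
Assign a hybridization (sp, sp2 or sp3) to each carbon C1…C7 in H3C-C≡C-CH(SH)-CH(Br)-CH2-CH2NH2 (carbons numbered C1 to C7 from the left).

C1 — 4 σ bonds. Steric number 4, so sp3.
C2: 2 σ bonds, plus two π bonds; 2 regions of electron density → sp.
C3 — 2 σ bonds, plus two π bonds. Steric number 2, so sp.
C4 has 4 σ bonds: steric number 4 → sp3.
C5 has 4 σ bonds: steric number 4 → sp3.
C6 has 4 σ bonds: steric number 4 → sp3.
C7: 4 σ bonds; 4 regions of electron density → sp3.

C1 sp3, C2 sp, C3 sp, C4 sp3, C5 sp3, C6 sp3, C7 sp3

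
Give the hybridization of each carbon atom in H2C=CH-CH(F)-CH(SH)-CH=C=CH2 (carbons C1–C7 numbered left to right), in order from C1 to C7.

C1 has 3 σ bonds, plus one π bond: steric number 3 → sp2.
C2 carries 3 σ bonds, plus one π bond, giving a steric number of 3, so it is sp2.
C3 — 4 σ bonds. Steric number 4, so sp3.
C4 carries 4 σ bonds, giving a steric number of 4, so it is sp3.
C5: 3 σ bonds, plus one π bond — 3 electron domains, sp2.
C6 — 2 σ bonds, plus two π bonds. Steric number 2, so sp.
C7: 3 σ bonds, plus one π bond — 3 electron domains, sp2.

C1 sp2, C2 sp2, C3 sp3, C4 sp3, C5 sp2, C6 sp, C7 sp2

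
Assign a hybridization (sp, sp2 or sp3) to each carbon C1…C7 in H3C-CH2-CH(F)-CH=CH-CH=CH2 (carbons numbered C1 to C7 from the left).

C1 sp3, C2 sp3, C3 sp3, C4 sp2, C5 sp2, C6 sp2, C7 sp2

C1 is sp3: 4 σ bonds, 4 electron-density regions.
C2: 4 σ bonds; 4 regions of electron density → sp3.
C3 — 4 σ bonds. Steric number 4, so sp3.
C4: 3 σ bonds, plus one π bond — 3 electron domains, sp2.
C5 is sp2: 3 σ bonds, plus one π bond, 3 electron-density regions.
C6 — 3 σ bonds, plus one π bond. Steric number 3, so sp2.
C7 carries 3 σ bonds, plus one π bond, giving a steric number of 3, so it is sp2.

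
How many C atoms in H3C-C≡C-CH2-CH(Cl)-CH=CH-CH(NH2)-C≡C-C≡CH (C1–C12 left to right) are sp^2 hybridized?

2

C1: sp3
C2: sp
C3: sp
C4: sp3
C5: sp3
C6: sp2 ✓
C7: sp2 ✓
C8: sp3
C9: sp
C10: sp
C11: sp
C12: sp
C6, C7 → 2 sp2 carbons.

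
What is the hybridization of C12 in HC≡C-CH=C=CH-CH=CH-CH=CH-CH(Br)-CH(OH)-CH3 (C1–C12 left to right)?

C12: 4 σ bonds; 4 regions of electron density → sp3.

sp3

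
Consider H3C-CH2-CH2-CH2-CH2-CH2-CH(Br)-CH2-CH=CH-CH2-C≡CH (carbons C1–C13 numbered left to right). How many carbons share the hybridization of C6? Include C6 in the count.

C6 is sp3 (only σ bonds).
C1: sp3 ✓
C2: sp3 ✓
C3: sp3 ✓
C4: sp3 ✓
C5: sp3 ✓
C6: sp3 ✓
C7: sp3 ✓
C8: sp3 ✓
C9: sp2
C10: sp2
C11: sp3 ✓
C12: sp
C13: sp
9 carbons are sp3.

9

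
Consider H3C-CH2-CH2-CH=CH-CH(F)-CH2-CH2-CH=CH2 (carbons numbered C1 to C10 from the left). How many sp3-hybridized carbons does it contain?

6

C1: sp3 ✓
C2: sp3 ✓
C3: sp3 ✓
C4: sp2
C5: sp2
C6: sp3 ✓
C7: sp3 ✓
C8: sp3 ✓
C9: sp2
C10: sp2
C1, C2, C3, C6, C7, C8 → 6 sp3 carbons.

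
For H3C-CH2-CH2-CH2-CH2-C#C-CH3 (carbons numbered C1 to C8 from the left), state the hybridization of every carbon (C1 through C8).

C1 sp3, C2 sp3, C3 sp3, C4 sp3, C5 sp3, C6 sp, C7 sp, C8 sp3

C1: 4 σ bonds; 4 regions of electron density → sp3.
C2 — 4 σ bonds. Steric number 4, so sp3.
C3 has 4 σ bonds: steric number 4 → sp3.
C4: 4 σ bonds — 4 electron domains, sp3.
C5: 4 σ bonds; 4 regions of electron density → sp3.
C6: 2 σ bonds, plus two π bonds; 2 regions of electron density → sp.
C7 (2 σ bonds, plus two π bonds) has steric number 2: sp.
C8 has 4 σ bonds: steric number 4 → sp3.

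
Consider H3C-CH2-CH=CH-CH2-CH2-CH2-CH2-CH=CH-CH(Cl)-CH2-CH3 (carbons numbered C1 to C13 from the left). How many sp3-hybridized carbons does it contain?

C1: sp3 ✓
C2: sp3 ✓
C3: sp2
C4: sp2
C5: sp3 ✓
C6: sp3 ✓
C7: sp3 ✓
C8: sp3 ✓
C9: sp2
C10: sp2
C11: sp3 ✓
C12: sp3 ✓
C13: sp3 ✓
C1, C2, C5, C6, C7, C8, C11, C12, C13 → 9 sp3 carbons.

9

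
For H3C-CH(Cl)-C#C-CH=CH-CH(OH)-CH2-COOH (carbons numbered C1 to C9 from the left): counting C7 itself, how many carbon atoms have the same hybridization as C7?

4

C7 is sp3 (only σ bonds).
C1: sp3 ✓
C2: sp3 ✓
C3: sp
C4: sp
C5: sp2
C6: sp2
C7: sp3 ✓
C8: sp3 ✓
C9: sp2
4 carbons are sp3.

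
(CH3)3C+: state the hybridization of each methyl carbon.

sp3

Each methyl carbon (4 σ bonds) has steric number 4: sp3.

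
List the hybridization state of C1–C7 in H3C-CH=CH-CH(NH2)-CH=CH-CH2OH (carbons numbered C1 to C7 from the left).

C1 sp3, C2 sp2, C3 sp2, C4 sp3, C5 sp2, C6 sp2, C7 sp3

C1 is sp3: 4 σ bonds, 4 electron-density regions.
C2: 3 σ bonds, plus one π bond; 3 regions of electron density → sp2.
C3 (3 σ bonds, plus one π bond) has steric number 3: sp2.
C4 is sp3: 4 σ bonds, 4 electron-density regions.
C5 — 3 σ bonds, plus one π bond. Steric number 3, so sp2.
C6: 3 σ bonds, plus one π bond — 3 electron domains, sp2.
C7: 4 σ bonds; 4 regions of electron density → sp3.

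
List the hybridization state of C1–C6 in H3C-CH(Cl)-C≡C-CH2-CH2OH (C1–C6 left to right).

C1 sp3, C2 sp3, C3 sp, C4 sp, C5 sp3, C6 sp3

C1: 4 σ bonds; 4 regions of electron density → sp3.
C2: 4 σ bonds; 4 regions of electron density → sp3.
C3: 2 σ bonds, plus two π bonds — 2 electron domains, sp.
C4 carries 2 σ bonds, plus two π bonds, giving a steric number of 2, so it is sp.
C5 has 4 σ bonds: steric number 4 → sp3.
C6: 4 σ bonds — 4 electron domains, sp3.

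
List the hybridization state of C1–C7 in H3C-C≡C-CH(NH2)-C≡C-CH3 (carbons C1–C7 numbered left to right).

C1 (4 σ bonds) has steric number 4: sp3.
C2 (2 σ bonds, plus two π bonds) has steric number 2: sp.
C3 has 2 σ bonds, plus two π bonds: steric number 2 → sp.
C4 carries 4 σ bonds, giving a steric number of 4, so it is sp3.
C5 is sp: 2 σ bonds, plus two π bonds, 2 electron-density regions.
C6 (2 σ bonds, plus two π bonds) has steric number 2: sp.
C7 carries 4 σ bonds, giving a steric number of 4, so it is sp3.

C1 sp3, C2 sp, C3 sp, C4 sp3, C5 sp, C6 sp, C7 sp3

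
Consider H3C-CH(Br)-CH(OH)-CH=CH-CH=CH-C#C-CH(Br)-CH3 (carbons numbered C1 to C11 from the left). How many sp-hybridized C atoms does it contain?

C1: sp3
C2: sp3
C3: sp3
C4: sp2
C5: sp2
C6: sp2
C7: sp2
C8: sp ✓
C9: sp ✓
C10: sp3
C11: sp3
C8, C9 → 2 sp carbons.

2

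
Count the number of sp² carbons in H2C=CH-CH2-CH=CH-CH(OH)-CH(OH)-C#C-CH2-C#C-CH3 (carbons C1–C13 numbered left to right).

4

C1: sp2 ✓
C2: sp2 ✓
C3: sp3
C4: sp2 ✓
C5: sp2 ✓
C6: sp3
C7: sp3
C8: sp
C9: sp
C10: sp3
C11: sp
C12: sp
C13: sp3
C1, C2, C4, C5 → 4 sp2 carbons.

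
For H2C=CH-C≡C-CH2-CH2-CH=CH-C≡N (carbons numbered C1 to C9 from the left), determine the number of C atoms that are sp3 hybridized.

2

C1: sp2
C2: sp2
C3: sp
C4: sp
C5: sp3 ✓
C6: sp3 ✓
C7: sp2
C8: sp2
C9: sp
C5, C6 → 2 sp3 carbons.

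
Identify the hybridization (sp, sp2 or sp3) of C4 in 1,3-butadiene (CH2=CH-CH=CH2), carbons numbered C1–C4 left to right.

sp^2

C4: 3 σ bonds, plus one π bond — 3 electron domains, sp2.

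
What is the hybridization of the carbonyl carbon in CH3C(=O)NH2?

The carbonyl carbon (3 σ bonds, plus one π bond) has steric number 3: sp2.

sp²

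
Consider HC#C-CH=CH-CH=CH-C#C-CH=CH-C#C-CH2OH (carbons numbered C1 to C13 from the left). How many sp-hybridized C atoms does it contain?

6

C1: sp ✓
C2: sp ✓
C3: sp2
C4: sp2
C5: sp2
C6: sp2
C7: sp ✓
C8: sp ✓
C9: sp2
C10: sp2
C11: sp ✓
C12: sp ✓
C13: sp3
C1, C2, C7, C8, C11, C12 → 6 sp carbons.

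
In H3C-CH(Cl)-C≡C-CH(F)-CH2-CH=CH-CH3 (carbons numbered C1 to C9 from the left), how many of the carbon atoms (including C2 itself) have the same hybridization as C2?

5

C2 is sp3 (only σ bonds).
C1: sp3 ✓
C2: sp3 ✓
C3: sp
C4: sp
C5: sp3 ✓
C6: sp3 ✓
C7: sp2
C8: sp2
C9: sp3 ✓
5 carbons are sp3.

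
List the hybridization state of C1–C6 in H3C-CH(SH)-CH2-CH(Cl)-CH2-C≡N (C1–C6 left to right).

C1 sp3, C2 sp3, C3 sp3, C4 sp3, C5 sp3, C6 sp

C1: 4 σ bonds — 4 electron domains, sp3.
C2 has 4 σ bonds: steric number 4 → sp3.
C3 has 4 σ bonds: steric number 4 → sp3.
C4: 4 σ bonds — 4 electron domains, sp3.
C5 carries 4 σ bonds, giving a steric number of 4, so it is sp3.
C6 is sp: 2 σ bonds, plus two π bonds, 2 electron-density regions.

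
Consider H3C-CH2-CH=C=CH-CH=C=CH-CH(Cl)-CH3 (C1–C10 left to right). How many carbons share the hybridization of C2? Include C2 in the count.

C2 is sp3 (only σ bonds).
C1: sp3 ✓
C2: sp3 ✓
C3: sp2
C4: sp
C5: sp2
C6: sp2
C7: sp
C8: sp2
C9: sp3 ✓
C10: sp3 ✓
4 carbons are sp3.

4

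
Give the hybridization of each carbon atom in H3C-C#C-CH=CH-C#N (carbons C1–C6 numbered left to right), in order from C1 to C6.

C1 is sp3: 4 σ bonds, 4 electron-density regions.
C2 — 2 σ bonds, plus two π bonds. Steric number 2, so sp.
C3 is sp: 2 σ bonds, plus two π bonds, 2 electron-density regions.
C4 (3 σ bonds, plus one π bond) has steric number 3: sp2.
C5 is sp2: 3 σ bonds, plus one π bond, 3 electron-density regions.
C6 is sp: 2 σ bonds, plus two π bonds, 2 electron-density regions.

C1 sp3, C2 sp, C3 sp, C4 sp2, C5 sp2, C6 sp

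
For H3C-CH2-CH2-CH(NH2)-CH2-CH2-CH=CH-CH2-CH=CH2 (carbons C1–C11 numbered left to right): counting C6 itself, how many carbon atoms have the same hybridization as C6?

C6 is sp3 (only σ bonds).
C1: sp3 ✓
C2: sp3 ✓
C3: sp3 ✓
C4: sp3 ✓
C5: sp3 ✓
C6: sp3 ✓
C7: sp2
C8: sp2
C9: sp3 ✓
C10: sp2
C11: sp2
7 carbons are sp3.

7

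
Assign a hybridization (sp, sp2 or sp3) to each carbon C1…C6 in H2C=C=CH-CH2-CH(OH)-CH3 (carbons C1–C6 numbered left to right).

C1 sp2, C2 sp, C3 sp2, C4 sp3, C5 sp3, C6 sp3

C1 has 3 σ bonds, plus one π bond: steric number 3 → sp2.
C2 (2 σ bonds, plus two π bonds) has steric number 2: sp.
C3: 3 σ bonds, plus one π bond; 3 regions of electron density → sp2.
C4 carries 4 σ bonds, giving a steric number of 4, so it is sp3.
C5: 4 σ bonds; 4 regions of electron density → sp3.
C6: 4 σ bonds; 4 regions of electron density → sp3.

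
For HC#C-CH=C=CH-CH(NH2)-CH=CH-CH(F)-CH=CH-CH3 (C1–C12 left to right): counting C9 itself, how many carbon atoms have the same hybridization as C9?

3

C9 is sp3 (only σ bonds).
C1: sp
C2: sp
C3: sp2
C4: sp
C5: sp2
C6: sp3 ✓
C7: sp2
C8: sp2
C9: sp3 ✓
C10: sp2
C11: sp2
C12: sp3 ✓
3 carbons are sp3.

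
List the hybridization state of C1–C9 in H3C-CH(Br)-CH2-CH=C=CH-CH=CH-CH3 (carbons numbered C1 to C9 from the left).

C1 sp3, C2 sp3, C3 sp3, C4 sp2, C5 sp, C6 sp2, C7 sp2, C8 sp2, C9 sp3

C1 — 4 σ bonds. Steric number 4, so sp3.
C2 — 4 σ bonds. Steric number 4, so sp3.
C3 has 4 σ bonds: steric number 4 → sp3.
C4: 3 σ bonds, plus one π bond; 3 regions of electron density → sp2.
C5 carries 2 σ bonds, plus two π bonds, giving a steric number of 2, so it is sp.
C6 (3 σ bonds, plus one π bond) has steric number 3: sp2.
C7 is sp2: 3 σ bonds, plus one π bond, 3 electron-density regions.
C8 (3 σ bonds, plus one π bond) has steric number 3: sp2.
C9 (4 σ bonds) has steric number 4: sp3.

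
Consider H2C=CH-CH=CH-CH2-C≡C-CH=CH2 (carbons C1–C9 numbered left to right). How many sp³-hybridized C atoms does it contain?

1

C1: sp2
C2: sp2
C3: sp2
C4: sp2
C5: sp3 ✓
C6: sp
C7: sp
C8: sp2
C9: sp2
C5 → 1 sp3 carbon.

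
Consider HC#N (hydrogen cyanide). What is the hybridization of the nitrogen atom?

The nitrogen atom is sp: 1 σ bond and 1 lone pair, plus two π bonds, 2 electron-density regions.

sp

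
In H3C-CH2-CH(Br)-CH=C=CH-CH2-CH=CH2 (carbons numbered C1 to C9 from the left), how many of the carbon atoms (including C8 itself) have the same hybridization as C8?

C8 is sp2 (one π bond).
C1: sp3
C2: sp3
C3: sp3
C4: sp2 ✓
C5: sp
C6: sp2 ✓
C7: sp3
C8: sp2 ✓
C9: sp2 ✓
4 carbons are sp2.

4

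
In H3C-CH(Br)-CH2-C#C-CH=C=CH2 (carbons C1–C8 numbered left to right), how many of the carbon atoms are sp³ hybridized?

3

C1: sp3 ✓
C2: sp3 ✓
C3: sp3 ✓
C4: sp
C5: sp
C6: sp2
C7: sp
C8: sp2
C1, C2, C3 → 3 sp3 carbons.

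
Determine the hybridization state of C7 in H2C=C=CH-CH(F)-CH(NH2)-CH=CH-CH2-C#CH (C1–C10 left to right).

C7 — 3 σ bonds, plus one π bond. Steric number 3, so sp2.

sp^2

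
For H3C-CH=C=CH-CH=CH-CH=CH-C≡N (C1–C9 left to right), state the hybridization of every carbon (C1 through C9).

C1 — 4 σ bonds. Steric number 4, so sp3.
C2 carries 3 σ bonds, plus one π bond, giving a steric number of 3, so it is sp2.
C3 is sp: 2 σ bonds, plus two π bonds, 2 electron-density regions.
C4 is sp2: 3 σ bonds, plus one π bond, 3 electron-density regions.
C5 carries 3 σ bonds, plus one π bond, giving a steric number of 3, so it is sp2.
C6 (3 σ bonds, plus one π bond) has steric number 3: sp2.
C7: 3 σ bonds, plus one π bond; 3 regions of electron density → sp2.
C8: 3 σ bonds, plus one π bond — 3 electron domains, sp2.
C9: 2 σ bonds, plus two π bonds; 2 regions of electron density → sp.

C1 sp3, C2 sp2, C3 sp, C4 sp2, C5 sp2, C6 sp2, C7 sp2, C8 sp2, C9 sp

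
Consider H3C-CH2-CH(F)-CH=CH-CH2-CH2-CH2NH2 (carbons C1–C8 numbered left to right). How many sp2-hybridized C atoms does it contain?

C1: sp3
C2: sp3
C3: sp3
C4: sp2 ✓
C5: sp2 ✓
C6: sp3
C7: sp3
C8: sp3
C4, C5 → 2 sp2 carbons.

2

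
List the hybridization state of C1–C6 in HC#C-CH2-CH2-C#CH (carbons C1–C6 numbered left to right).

C1 sp, C2 sp, C3 sp3, C4 sp3, C5 sp, C6 sp

C1 is sp: 2 σ bonds, plus two π bonds, 2 electron-density regions.
C2 is sp: 2 σ bonds, plus two π bonds, 2 electron-density regions.
C3 (4 σ bonds) has steric number 4: sp3.
C4: 4 σ bonds; 4 regions of electron density → sp3.
C5: 2 σ bonds, plus two π bonds; 2 regions of electron density → sp.
C6 is sp: 2 σ bonds, plus two π bonds, 2 electron-density regions.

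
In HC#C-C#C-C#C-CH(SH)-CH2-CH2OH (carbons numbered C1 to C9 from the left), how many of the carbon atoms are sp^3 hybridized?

C1: sp
C2: sp
C3: sp
C4: sp
C5: sp
C6: sp
C7: sp3 ✓
C8: sp3 ✓
C9: sp3 ✓
C7, C8, C9 → 3 sp3 carbons.

3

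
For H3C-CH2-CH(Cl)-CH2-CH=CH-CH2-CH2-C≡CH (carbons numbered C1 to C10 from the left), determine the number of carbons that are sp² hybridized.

C1: sp3
C2: sp3
C3: sp3
C4: sp3
C5: sp2 ✓
C6: sp2 ✓
C7: sp3
C8: sp3
C9: sp
C10: sp
C5, C6 → 2 sp2 carbons.

2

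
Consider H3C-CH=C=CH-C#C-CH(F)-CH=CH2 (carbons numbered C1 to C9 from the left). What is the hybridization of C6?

C6 (2 σ bonds, plus two π bonds) has steric number 2: sp.

sp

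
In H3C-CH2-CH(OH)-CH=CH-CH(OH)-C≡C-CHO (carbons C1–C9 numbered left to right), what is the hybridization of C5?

sp2

C5 — 3 σ bonds, plus one π bond. Steric number 3, so sp2.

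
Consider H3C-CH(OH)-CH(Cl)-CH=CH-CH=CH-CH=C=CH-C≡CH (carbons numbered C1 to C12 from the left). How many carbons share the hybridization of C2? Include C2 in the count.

C2 is sp3 (only σ bonds).
C1: sp3 ✓
C2: sp3 ✓
C3: sp3 ✓
C4: sp2
C5: sp2
C6: sp2
C7: sp2
C8: sp2
C9: sp
C10: sp2
C11: sp
C12: sp
3 carbons are sp3.

3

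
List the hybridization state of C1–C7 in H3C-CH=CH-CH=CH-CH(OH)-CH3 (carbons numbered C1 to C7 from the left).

C1: 4 σ bonds; 4 regions of electron density → sp3.
C2 has 3 σ bonds, plus one π bond: steric number 3 → sp2.
C3 has 3 σ bonds, plus one π bond: steric number 3 → sp2.
C4 has 3 σ bonds, plus one π bond: steric number 3 → sp2.
C5 (3 σ bonds, plus one π bond) has steric number 3: sp2.
C6: 4 σ bonds; 4 regions of electron density → sp3.
C7: 4 σ bonds; 4 regions of electron density → sp3.

C1 sp3, C2 sp2, C3 sp2, C4 sp2, C5 sp2, C6 sp3, C7 sp3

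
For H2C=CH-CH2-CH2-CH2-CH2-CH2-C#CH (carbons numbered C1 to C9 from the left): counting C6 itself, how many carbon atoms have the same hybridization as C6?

C6 is sp3 (only σ bonds).
C1: sp2
C2: sp2
C3: sp3 ✓
C4: sp3 ✓
C5: sp3 ✓
C6: sp3 ✓
C7: sp3 ✓
C8: sp
C9: sp
5 carbons are sp3.

5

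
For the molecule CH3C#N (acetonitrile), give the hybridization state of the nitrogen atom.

sp

N has one σ bond and one lone pair: steric number 2 → sp.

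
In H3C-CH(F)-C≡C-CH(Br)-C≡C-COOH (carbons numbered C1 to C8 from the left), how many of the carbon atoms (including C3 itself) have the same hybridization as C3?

C3 is sp (two π bonds).
C1: sp3
C2: sp3
C3: sp ✓
C4: sp ✓
C5: sp3
C6: sp ✓
C7: sp ✓
C8: sp2
4 carbons are sp.

4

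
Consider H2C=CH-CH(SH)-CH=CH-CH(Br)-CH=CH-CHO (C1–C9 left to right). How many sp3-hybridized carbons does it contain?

2

C1: sp2
C2: sp2
C3: sp3 ✓
C4: sp2
C5: sp2
C6: sp3 ✓
C7: sp2
C8: sp2
C9: sp2
C3, C6 → 2 sp3 carbons.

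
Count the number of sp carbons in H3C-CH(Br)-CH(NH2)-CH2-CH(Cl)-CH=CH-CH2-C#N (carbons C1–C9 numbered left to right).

1

C1: sp3
C2: sp3
C3: sp3
C4: sp3
C5: sp3
C6: sp2
C7: sp2
C8: sp3
C9: sp ✓
C9 → 1 sp carbon.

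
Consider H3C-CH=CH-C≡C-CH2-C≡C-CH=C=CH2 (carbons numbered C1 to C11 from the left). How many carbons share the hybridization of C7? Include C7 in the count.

5

C7 is sp (two π bonds).
C1: sp3
C2: sp2
C3: sp2
C4: sp ✓
C5: sp ✓
C6: sp3
C7: sp ✓
C8: sp ✓
C9: sp2
C10: sp ✓
C11: sp2
5 carbons are sp.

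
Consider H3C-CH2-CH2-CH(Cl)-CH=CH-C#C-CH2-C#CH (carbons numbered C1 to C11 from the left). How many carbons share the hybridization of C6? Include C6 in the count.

C6 is sp2 (one π bond).
C1: sp3
C2: sp3
C3: sp3
C4: sp3
C5: sp2 ✓
C6: sp2 ✓
C7: sp
C8: sp
C9: sp3
C10: sp
C11: sp
2 carbons are sp2.

2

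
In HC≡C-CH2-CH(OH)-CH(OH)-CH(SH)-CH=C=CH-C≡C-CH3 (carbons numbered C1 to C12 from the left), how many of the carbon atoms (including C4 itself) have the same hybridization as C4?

5

C4 is sp3 (only σ bonds).
C1: sp
C2: sp
C3: sp3 ✓
C4: sp3 ✓
C5: sp3 ✓
C6: sp3 ✓
C7: sp2
C8: sp
C9: sp2
C10: sp
C11: sp
C12: sp3 ✓
5 carbons are sp3.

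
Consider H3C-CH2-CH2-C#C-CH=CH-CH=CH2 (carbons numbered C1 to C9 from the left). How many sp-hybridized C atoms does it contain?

C1: sp3
C2: sp3
C3: sp3
C4: sp ✓
C5: sp ✓
C6: sp2
C7: sp2
C8: sp2
C9: sp2
C4, C5 → 2 sp carbons.

2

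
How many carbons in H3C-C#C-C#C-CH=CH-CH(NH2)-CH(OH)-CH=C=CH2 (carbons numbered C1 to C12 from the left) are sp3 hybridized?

C1: sp3 ✓
C2: sp
C3: sp
C4: sp
C5: sp
C6: sp2
C7: sp2
C8: sp3 ✓
C9: sp3 ✓
C10: sp2
C11: sp
C12: sp2
C1, C8, C9 → 3 sp3 carbons.

3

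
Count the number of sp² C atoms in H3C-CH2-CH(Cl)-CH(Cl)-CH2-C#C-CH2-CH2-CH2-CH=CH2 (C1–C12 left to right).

C1: sp3
C2: sp3
C3: sp3
C4: sp3
C5: sp3
C6: sp
C7: sp
C8: sp3
C9: sp3
C10: sp3
C11: sp2 ✓
C12: sp2 ✓
C11, C12 → 2 sp2 carbons.

2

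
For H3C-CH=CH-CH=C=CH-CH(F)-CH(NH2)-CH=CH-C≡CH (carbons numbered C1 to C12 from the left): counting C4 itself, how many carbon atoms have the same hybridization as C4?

6

C4 is sp2 (one π bond).
C1: sp3
C2: sp2 ✓
C3: sp2 ✓
C4: sp2 ✓
C5: sp
C6: sp2 ✓
C7: sp3
C8: sp3
C9: sp2 ✓
C10: sp2 ✓
C11: sp
C12: sp
6 carbons are sp2.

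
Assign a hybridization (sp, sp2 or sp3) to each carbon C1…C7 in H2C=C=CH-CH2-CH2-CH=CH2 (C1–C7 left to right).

C1 (3 σ bonds, plus one π bond) has steric number 3: sp2.
C2 (2 σ bonds, plus two π bonds) has steric number 2: sp.
C3 has 3 σ bonds, plus one π bond: steric number 3 → sp2.
C4 carries 4 σ bonds, giving a steric number of 4, so it is sp3.
C5 carries 4 σ bonds, giving a steric number of 4, so it is sp3.
C6 is sp2: 3 σ bonds, plus one π bond, 3 electron-density regions.
C7 (3 σ bonds, plus one π bond) has steric number 3: sp2.

C1 sp2, C2 sp, C3 sp2, C4 sp3, C5 sp3, C6 sp2, C7 sp2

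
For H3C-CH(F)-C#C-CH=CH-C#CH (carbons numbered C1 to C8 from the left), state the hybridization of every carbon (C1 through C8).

C1 (4 σ bonds) has steric number 4: sp3.
C2: 4 σ bonds — 4 electron domains, sp3.
C3 has 2 σ bonds, plus two π bonds: steric number 2 → sp.
C4: 2 σ bonds, plus two π bonds; 2 regions of electron density → sp.
C5: 3 σ bonds, plus one π bond; 3 regions of electron density → sp2.
C6 is sp2: 3 σ bonds, plus one π bond, 3 electron-density regions.
C7 carries 2 σ bonds, plus two π bonds, giving a steric number of 2, so it is sp.
C8: 2 σ bonds, plus two π bonds; 2 regions of electron density → sp.

C1 sp3, C2 sp3, C3 sp, C4 sp, C5 sp2, C6 sp2, C7 sp, C8 sp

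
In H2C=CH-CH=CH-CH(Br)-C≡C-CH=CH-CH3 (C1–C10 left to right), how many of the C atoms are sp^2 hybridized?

C1: sp2 ✓
C2: sp2 ✓
C3: sp2 ✓
C4: sp2 ✓
C5: sp3
C6: sp
C7: sp
C8: sp2 ✓
C9: sp2 ✓
C10: sp3
C1, C2, C3, C4, C8, C9 → 6 sp2 carbons.

6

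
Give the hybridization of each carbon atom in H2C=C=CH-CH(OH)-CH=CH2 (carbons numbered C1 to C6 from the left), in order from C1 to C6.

C1 sp2, C2 sp, C3 sp2, C4 sp3, C5 sp2, C6 sp2

C1: 3 σ bonds, plus one π bond; 3 regions of electron density → sp2.
C2: 2 σ bonds, plus two π bonds — 2 electron domains, sp.
C3: 3 σ bonds, plus one π bond; 3 regions of electron density → sp2.
C4 — 4 σ bonds. Steric number 4, so sp3.
C5 carries 3 σ bonds, plus one π bond, giving a steric number of 3, so it is sp2.
C6 — 3 σ bonds, plus one π bond. Steric number 3, so sp2.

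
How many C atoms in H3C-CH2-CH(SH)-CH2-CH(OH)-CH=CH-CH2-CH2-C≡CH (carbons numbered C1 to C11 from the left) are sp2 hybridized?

2

C1: sp3
C2: sp3
C3: sp3
C4: sp3
C5: sp3
C6: sp2 ✓
C7: sp2 ✓
C8: sp3
C9: sp3
C10: sp
C11: sp
C6, C7 → 2 sp2 carbons.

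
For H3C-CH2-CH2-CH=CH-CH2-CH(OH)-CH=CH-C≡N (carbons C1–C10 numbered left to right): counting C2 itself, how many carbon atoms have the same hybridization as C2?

C2 is sp3 (only σ bonds).
C1: sp3 ✓
C2: sp3 ✓
C3: sp3 ✓
C4: sp2
C5: sp2
C6: sp3 ✓
C7: sp3 ✓
C8: sp2
C9: sp2
C10: sp
5 carbons are sp3.

5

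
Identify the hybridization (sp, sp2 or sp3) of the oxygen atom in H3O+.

sp3

Three σ bonds + one lone pair = steric number 4 → sp3.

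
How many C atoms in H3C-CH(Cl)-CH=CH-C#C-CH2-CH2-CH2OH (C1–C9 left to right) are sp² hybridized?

C1: sp3
C2: sp3
C3: sp2 ✓
C4: sp2 ✓
C5: sp
C6: sp
C7: sp3
C8: sp3
C9: sp3
C3, C4 → 2 sp2 carbons.

2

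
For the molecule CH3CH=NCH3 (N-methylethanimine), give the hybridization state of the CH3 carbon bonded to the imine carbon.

The CH3 carbon bonded to the imine carbon has 4 σ bonds: steric number 4 → sp3.

sp3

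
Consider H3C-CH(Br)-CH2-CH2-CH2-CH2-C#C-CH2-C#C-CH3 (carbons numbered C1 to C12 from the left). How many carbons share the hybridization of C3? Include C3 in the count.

8

C3 is sp3 (only σ bonds).
C1: sp3 ✓
C2: sp3 ✓
C3: sp3 ✓
C4: sp3 ✓
C5: sp3 ✓
C6: sp3 ✓
C7: sp
C8: sp
C9: sp3 ✓
C10: sp
C11: sp
C12: sp3 ✓
8 carbons are sp3.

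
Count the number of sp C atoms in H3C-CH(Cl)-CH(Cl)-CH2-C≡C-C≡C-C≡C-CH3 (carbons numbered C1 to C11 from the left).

6

C1: sp3
C2: sp3
C3: sp3
C4: sp3
C5: sp ✓
C6: sp ✓
C7: sp ✓
C8: sp ✓
C9: sp ✓
C10: sp ✓
C11: sp3
C5, C6, C7, C8, C9, C10 → 6 sp carbons.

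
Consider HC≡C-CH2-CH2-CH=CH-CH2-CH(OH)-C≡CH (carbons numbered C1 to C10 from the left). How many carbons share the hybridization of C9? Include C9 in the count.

4

C9 is sp (two π bonds).
C1: sp ✓
C2: sp ✓
C3: sp3
C4: sp3
C5: sp2
C6: sp2
C7: sp3
C8: sp3
C9: sp ✓
C10: sp ✓
4 carbons are sp.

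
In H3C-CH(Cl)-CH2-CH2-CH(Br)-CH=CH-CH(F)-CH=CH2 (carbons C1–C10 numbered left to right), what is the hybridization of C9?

C9 is sp2: 3 σ bonds, plus one π bond, 3 electron-density regions.

sp²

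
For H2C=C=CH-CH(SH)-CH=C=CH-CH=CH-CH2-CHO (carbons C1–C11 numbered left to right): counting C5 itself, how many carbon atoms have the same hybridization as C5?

C5 is sp2 (one π bond).
C1: sp2 ✓
C2: sp
C3: sp2 ✓
C4: sp3
C5: sp2 ✓
C6: sp
C7: sp2 ✓
C8: sp2 ✓
C9: sp2 ✓
C10: sp3
C11: sp2 ✓
7 carbons are sp2.

7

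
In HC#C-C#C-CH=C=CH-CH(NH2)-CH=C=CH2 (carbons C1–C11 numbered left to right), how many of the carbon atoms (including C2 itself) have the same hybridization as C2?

C2 is sp (two π bonds).
C1: sp ✓
C2: sp ✓
C3: sp ✓
C4: sp ✓
C5: sp2
C6: sp ✓
C7: sp2
C8: sp3
C9: sp2
C10: sp ✓
C11: sp2
6 carbons are sp.

6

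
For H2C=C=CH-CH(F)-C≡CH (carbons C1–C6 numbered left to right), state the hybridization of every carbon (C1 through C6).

C1: 3 σ bonds, plus one π bond — 3 electron domains, sp2.
C2 has 2 σ bonds, plus two π bonds: steric number 2 → sp.
C3: 3 σ bonds, plus one π bond — 3 electron domains, sp2.
C4 carries 4 σ bonds, giving a steric number of 4, so it is sp3.
C5: 2 σ bonds, plus two π bonds — 2 electron domains, sp.
C6 — 2 σ bonds, plus two π bonds. Steric number 2, so sp.

C1 sp2, C2 sp, C3 sp2, C4 sp3, C5 sp, C6 sp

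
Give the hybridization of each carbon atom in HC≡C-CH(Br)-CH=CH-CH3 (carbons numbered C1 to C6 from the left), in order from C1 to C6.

C1 sp, C2 sp, C3 sp3, C4 sp2, C5 sp2, C6 sp3

C1 (2 σ bonds, plus two π bonds) has steric number 2: sp.
C2 has 2 σ bonds, plus two π bonds: steric number 2 → sp.
C3 is sp3: 4 σ bonds, 4 electron-density regions.
C4: 3 σ bonds, plus one π bond; 3 regions of electron density → sp2.
C5 — 3 σ bonds, plus one π bond. Steric number 3, so sp2.
C6: 4 σ bonds — 4 electron domains, sp3.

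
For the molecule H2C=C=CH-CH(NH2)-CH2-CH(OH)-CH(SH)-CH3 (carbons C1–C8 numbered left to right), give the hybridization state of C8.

sp^3

C8: 4 σ bonds; 4 regions of electron density → sp3.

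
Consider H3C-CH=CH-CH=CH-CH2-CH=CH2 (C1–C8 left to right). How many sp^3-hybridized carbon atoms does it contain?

C1: sp3 ✓
C2: sp2
C3: sp2
C4: sp2
C5: sp2
C6: sp3 ✓
C7: sp2
C8: sp2
C1, C6 → 2 sp3 carbons.

2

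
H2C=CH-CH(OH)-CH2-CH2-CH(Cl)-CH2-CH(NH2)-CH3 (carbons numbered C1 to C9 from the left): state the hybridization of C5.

C5 has 4 σ bonds: steric number 4 → sp3.

sp^3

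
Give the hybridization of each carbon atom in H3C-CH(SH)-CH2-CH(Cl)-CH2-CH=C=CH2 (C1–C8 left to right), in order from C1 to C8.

C1: 4 σ bonds; 4 regions of electron density → sp3.
C2 is sp3: 4 σ bonds, 4 electron-density regions.
C3 is sp3: 4 σ bonds, 4 electron-density regions.
C4 is sp3: 4 σ bonds, 4 electron-density regions.
C5 is sp3: 4 σ bonds, 4 electron-density regions.
C6 is sp2: 3 σ bonds, plus one π bond, 3 electron-density regions.
C7 — 2 σ bonds, plus two π bonds. Steric number 2, so sp.
C8 carries 3 σ bonds, plus one π bond, giving a steric number of 3, so it is sp2.

C1 sp3, C2 sp3, C3 sp3, C4 sp3, C5 sp3, C6 sp2, C7 sp, C8 sp2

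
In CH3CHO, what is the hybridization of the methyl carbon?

The methyl carbon carries 4 σ bonds, giving a steric number of 4, so it is sp3.

sp^3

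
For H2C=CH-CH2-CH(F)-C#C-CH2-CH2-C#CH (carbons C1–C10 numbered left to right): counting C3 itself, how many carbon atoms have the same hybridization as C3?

4

C3 is sp3 (only σ bonds).
C1: sp2
C2: sp2
C3: sp3 ✓
C4: sp3 ✓
C5: sp
C6: sp
C7: sp3 ✓
C8: sp3 ✓
C9: sp
C10: sp
4 carbons are sp3.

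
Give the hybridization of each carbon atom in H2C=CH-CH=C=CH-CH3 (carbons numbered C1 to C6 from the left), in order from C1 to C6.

C1 sp2, C2 sp2, C3 sp2, C4 sp, C5 sp2, C6 sp3

C1 — 3 σ bonds, plus one π bond. Steric number 3, so sp2.
C2 — 3 σ bonds, plus one π bond. Steric number 3, so sp2.
C3: 3 σ bonds, plus one π bond; 3 regions of electron density → sp2.
C4 carries 2 σ bonds, plus two π bonds, giving a steric number of 2, so it is sp.
C5 is sp2: 3 σ bonds, plus one π bond, 3 electron-density regions.
C6 (4 σ bonds) has steric number 4: sp3.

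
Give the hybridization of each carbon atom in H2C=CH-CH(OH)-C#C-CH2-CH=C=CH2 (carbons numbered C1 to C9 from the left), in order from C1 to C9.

C1 is sp2: 3 σ bonds, plus one π bond, 3 electron-density regions.
C2: 3 σ bonds, plus one π bond; 3 regions of electron density → sp2.
C3 (4 σ bonds) has steric number 4: sp3.
C4 has 2 σ bonds, plus two π bonds: steric number 2 → sp.
C5 (2 σ bonds, plus two π bonds) has steric number 2: sp.
C6 carries 4 σ bonds, giving a steric number of 4, so it is sp3.
C7: 3 σ bonds, plus one π bond; 3 regions of electron density → sp2.
C8: 2 σ bonds, plus two π bonds; 2 regions of electron density → sp.
C9 is sp2: 3 σ bonds, plus one π bond, 3 electron-density regions.

C1 sp2, C2 sp2, C3 sp3, C4 sp, C5 sp, C6 sp3, C7 sp2, C8 sp, C9 sp2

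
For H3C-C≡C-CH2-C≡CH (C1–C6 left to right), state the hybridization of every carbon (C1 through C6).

C1 has 4 σ bonds: steric number 4 → sp3.
C2 has 2 σ bonds, plus two π bonds: steric number 2 → sp.
C3 (2 σ bonds, plus two π bonds) has steric number 2: sp.
C4 has 4 σ bonds: steric number 4 → sp3.
C5 carries 2 σ bonds, plus two π bonds, giving a steric number of 2, so it is sp.
C6 (2 σ bonds, plus two π bonds) has steric number 2: sp.

C1 sp3, C2 sp, C3 sp, C4 sp3, C5 sp, C6 sp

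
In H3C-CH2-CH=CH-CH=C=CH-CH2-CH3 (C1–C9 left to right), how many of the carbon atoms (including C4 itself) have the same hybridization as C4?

C4 is sp2 (one π bond).
C1: sp3
C2: sp3
C3: sp2 ✓
C4: sp2 ✓
C5: sp2 ✓
C6: sp
C7: sp2 ✓
C8: sp3
C9: sp3
4 carbons are sp2.

4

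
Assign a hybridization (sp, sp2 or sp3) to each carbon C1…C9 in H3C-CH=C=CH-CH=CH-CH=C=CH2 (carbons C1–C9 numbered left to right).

C1 — 4 σ bonds. Steric number 4, so sp3.
C2 is sp2: 3 σ bonds, plus one π bond, 3 electron-density regions.
C3 carries 2 σ bonds, plus two π bonds, giving a steric number of 2, so it is sp.
C4 carries 3 σ bonds, plus one π bond, giving a steric number of 3, so it is sp2.
C5 (3 σ bonds, plus one π bond) has steric number 3: sp2.
C6 (3 σ bonds, plus one π bond) has steric number 3: sp2.
C7 (3 σ bonds, plus one π bond) has steric number 3: sp2.
C8 carries 2 σ bonds, plus two π bonds, giving a steric number of 2, so it is sp.
C9: 3 σ bonds, plus one π bond; 3 regions of electron density → sp2.

C1 sp3, C2 sp2, C3 sp, C4 sp2, C5 sp2, C6 sp2, C7 sp2, C8 sp, C9 sp2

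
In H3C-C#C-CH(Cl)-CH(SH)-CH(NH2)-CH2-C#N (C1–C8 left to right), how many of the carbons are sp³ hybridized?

5

C1: sp3 ✓
C2: sp
C3: sp
C4: sp3 ✓
C5: sp3 ✓
C6: sp3 ✓
C7: sp3 ✓
C8: sp
C1, C4, C5, C6, C7 → 5 sp3 carbons.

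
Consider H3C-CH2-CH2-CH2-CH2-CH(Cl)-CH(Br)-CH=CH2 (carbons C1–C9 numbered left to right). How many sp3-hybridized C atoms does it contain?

C1: sp3 ✓
C2: sp3 ✓
C3: sp3 ✓
C4: sp3 ✓
C5: sp3 ✓
C6: sp3 ✓
C7: sp3 ✓
C8: sp2
C9: sp2
C1, C2, C3, C4, C5, C6, C7 → 7 sp3 carbons.

7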